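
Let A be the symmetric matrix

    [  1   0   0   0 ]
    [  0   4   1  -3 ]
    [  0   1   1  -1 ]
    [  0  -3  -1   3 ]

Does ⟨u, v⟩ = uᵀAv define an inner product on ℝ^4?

Leading principal minors: Δ_1 = 1, Δ_2 = 4, Δ_3 = 3, Δ_4 = 2.
All leading principal minors are positive, so by Sylvester's criterion Q is positive definite.
⟨·,·⟩ is an inner product exactly when A is positive definite.

yes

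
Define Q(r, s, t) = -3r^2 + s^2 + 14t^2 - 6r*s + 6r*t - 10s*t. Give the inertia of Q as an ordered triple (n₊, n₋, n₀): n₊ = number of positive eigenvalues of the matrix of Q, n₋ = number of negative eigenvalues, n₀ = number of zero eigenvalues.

The symmetric matrix is A = [[-3, -3, 3], [-3, 1, -5], [3, -5, 14]].
Applying the same elementary operations to the rows and columns of A produces a congruent diagonal matrix with entries -3, 4, 1.
So there are 2 positive, 1 negative pivots.

(2, 1, 0)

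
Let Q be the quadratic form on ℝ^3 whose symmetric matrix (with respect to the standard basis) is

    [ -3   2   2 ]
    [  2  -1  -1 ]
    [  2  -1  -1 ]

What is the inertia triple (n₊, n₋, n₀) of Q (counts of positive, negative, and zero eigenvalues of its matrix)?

Symmetric row and column elimination reduces A to a congruent diagonal form with pivots -3, 1/3, 0.
So there are 1 positive, 1 negative, 1 zero pivots.

(1, 1, 1)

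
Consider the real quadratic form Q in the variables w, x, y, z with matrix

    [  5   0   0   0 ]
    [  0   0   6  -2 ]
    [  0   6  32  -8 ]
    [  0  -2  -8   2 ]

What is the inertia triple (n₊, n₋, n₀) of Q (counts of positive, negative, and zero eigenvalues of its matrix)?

By Sylvester's law of inertia any congruent diagonalization of A has 3 positive, 1 negative and 0 zero entries.

(3, 1, 0)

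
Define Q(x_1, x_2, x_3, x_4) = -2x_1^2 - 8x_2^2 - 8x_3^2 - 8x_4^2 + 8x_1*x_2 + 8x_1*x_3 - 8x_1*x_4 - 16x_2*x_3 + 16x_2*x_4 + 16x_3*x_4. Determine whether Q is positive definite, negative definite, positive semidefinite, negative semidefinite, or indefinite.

negative semidefinite

The associated matrix is A = [[-2, 4, 4, -4], [4, -8, -8, 8], [4, -8, -8, 8], [-4, 8, 8, -8]].
Row-reducing A symmetrically gives the diagonal entries -2, 0, 0, 0.
So there are 1 negative, 3 zero pivots.
Hence Q is negative semidefinite.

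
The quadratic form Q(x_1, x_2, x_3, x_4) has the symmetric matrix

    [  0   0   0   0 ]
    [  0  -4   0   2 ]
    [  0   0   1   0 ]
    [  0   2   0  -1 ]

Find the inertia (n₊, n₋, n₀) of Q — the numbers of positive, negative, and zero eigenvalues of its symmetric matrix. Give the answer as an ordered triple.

(1, 1, 2)

Symmetric row and column elimination reduces A to a congruent diagonal form with pivots 0, -4, 1, 0.
So there are 1 positive, 1 negative, 2 zero pivots.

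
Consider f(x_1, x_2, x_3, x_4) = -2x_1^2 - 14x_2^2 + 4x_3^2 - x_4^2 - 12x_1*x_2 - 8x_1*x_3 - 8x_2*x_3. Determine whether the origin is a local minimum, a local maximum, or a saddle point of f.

The Hessian at the origin is H = [[-4, -12, -8, 0], [-12, -28, -8, 0], [-8, -8, 8, 0], [0, 0, 0, -2]].
Applying the same elementary operations to the rows and columns of H produces a congruent diagonal matrix with entries -4, 8, -8, -2.
That gives 1 positive, 3 negative pivots.
H is indefinite, so the origin is a saddle point.

saddle point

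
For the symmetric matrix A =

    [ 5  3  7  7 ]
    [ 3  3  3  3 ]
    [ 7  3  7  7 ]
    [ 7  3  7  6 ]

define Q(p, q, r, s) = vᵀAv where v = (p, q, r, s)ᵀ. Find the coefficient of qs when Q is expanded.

6

The coefficient of qs is A[2,4] + A[4,2] = 2·3 = 6.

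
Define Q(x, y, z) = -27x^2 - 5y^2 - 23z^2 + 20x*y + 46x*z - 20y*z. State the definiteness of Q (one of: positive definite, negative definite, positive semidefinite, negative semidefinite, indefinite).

negative definite

The symmetric matrix is A = [[-27, 10, 23], [10, -5, -10], [23, -10, -23]].
Row-reducing A symmetrically gives the diagonal entries -27, -35/27, -12/7.
Counting signs: 3 negative.
Hence Q is negative definite.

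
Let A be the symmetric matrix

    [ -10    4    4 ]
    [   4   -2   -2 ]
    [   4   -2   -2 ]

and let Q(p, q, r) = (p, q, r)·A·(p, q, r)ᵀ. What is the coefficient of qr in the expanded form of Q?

-4

The coefficient of qr is A[2,3] + A[3,2] = 2·(-2) = -4.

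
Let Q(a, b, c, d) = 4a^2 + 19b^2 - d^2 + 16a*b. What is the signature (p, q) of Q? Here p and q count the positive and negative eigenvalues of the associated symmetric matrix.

(2, 1)

The symmetric matrix is A = [[4, 8, 0, 0], [8, 19, 0, 0], [0, 0, 0, 0], [0, 0, 0, -1]].
Row-reducing A symmetrically gives the diagonal entries 4, 3, 0, -1.
Counting signs: 2 positive, 1 negative, 1 zero.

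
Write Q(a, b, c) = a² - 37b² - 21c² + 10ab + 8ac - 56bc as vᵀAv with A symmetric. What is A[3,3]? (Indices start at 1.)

The coefficient of c² in Q is -21, and that is exactly A[3,3].

-21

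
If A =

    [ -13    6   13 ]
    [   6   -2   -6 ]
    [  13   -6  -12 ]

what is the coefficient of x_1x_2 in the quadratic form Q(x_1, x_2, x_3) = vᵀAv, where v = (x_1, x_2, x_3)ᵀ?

12

The coefficient of x_1x_2 is A[1,2] + A[2,1] = 2·6 = 12.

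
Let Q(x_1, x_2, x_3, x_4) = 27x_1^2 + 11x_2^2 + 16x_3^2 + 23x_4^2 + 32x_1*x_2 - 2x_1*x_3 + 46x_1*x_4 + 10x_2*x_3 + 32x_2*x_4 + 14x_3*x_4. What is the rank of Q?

The symmetric matrix is A = [[27, 16, -1, 23], [16, 11, 5, 16], [-1, 5, 16, 7], [23, 16, 7, 23]].
Row-reducing A symmetrically gives the diagonal entries 27, 41/27, -190/41, -12/95.
Counting signs: 2 positive, 2 negative.
The rank is the number of nonzero pivots: 4.

4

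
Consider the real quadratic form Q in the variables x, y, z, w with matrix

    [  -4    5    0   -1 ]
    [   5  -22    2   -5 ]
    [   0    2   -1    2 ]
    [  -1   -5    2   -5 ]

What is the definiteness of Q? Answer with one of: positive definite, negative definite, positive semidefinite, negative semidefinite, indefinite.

Leading principal minors: Δ_1 = -4, Δ_2 = 63, Δ_3 = -47, Δ_4 = 15.
The signs alternate starting with Δ_1 < 0, so by Sylvester's criterion Q is negative definite.

negative definite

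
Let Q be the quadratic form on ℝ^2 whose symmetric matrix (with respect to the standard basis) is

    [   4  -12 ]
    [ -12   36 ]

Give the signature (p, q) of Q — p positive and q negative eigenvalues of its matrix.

Applying the same elementary operations to the rows and columns of A produces a congruent diagonal matrix with entries 4, 0.
That gives 1 positive, 1 zero pivots.

(1, 0)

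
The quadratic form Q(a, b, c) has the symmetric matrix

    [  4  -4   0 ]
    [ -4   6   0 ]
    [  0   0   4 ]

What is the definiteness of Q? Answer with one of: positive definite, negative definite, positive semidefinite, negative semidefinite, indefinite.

positive definite

Symmetric row and column elimination reduces A to a congruent diagonal form with pivots 4, 2, 4.
That gives 3 positive pivots.
Hence Q is positive definite.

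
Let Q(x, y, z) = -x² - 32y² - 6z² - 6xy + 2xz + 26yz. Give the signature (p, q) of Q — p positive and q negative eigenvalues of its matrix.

The symmetric matrix is A = [[-1, -3, 1], [-3, -32, 13], [1, 13, -6]].
Symmetric row and column elimination reduces A to a congruent diagonal form with pivots -1, -23, -15/23.
That gives 3 negative pivots.

(0, 3)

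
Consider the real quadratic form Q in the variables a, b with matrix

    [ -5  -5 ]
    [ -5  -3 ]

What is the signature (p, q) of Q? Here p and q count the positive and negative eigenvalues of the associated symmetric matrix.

(1, 1)

Row-reducing A symmetrically gives the diagonal entries -5, 2.
Counting signs: 1 positive, 1 negative.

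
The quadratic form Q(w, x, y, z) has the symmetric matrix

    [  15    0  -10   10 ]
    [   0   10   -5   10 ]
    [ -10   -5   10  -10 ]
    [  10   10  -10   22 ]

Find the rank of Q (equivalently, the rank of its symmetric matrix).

Symmetric row and column elimination reduces A to a congruent diagonal form with pivots 15, 10, 5/6, 2.
So there are 4 positive pivots.
The rank is the number of nonzero pivots: 4.

4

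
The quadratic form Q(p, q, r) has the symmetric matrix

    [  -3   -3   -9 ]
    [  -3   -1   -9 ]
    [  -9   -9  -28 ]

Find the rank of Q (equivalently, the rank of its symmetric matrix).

3

Applying the same elementary operations to the rows and columns of A produces a congruent diagonal matrix with entries -3, 2, -1.
Counting signs: 1 positive, 2 negative.
The rank is the number of nonzero pivots: 3.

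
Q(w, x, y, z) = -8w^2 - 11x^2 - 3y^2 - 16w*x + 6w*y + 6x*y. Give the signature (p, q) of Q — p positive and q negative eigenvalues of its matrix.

Write A = [[-8, -8, 3, 0], [-8, -11, 3, 0], [3, 3, -3, 0], [0, 0, 0, 0]].
Applying the same elementary operations to the rows and columns of A produces a congruent diagonal matrix with entries -8, -3, -15/8, 0.
Counting signs: 3 negative, 1 zero.

(0, 3)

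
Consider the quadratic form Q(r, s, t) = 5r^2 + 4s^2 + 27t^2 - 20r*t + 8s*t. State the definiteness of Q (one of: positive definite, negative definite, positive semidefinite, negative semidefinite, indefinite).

The associated matrix is A = [[5, 0, -10], [0, 4, 4], [-10, 4, 27]].
Symmetric row and column elimination reduces A to a congruent diagonal form with pivots 5, 4, 3.
That gives 3 positive pivots.
Hence Q is positive definite.

positive definite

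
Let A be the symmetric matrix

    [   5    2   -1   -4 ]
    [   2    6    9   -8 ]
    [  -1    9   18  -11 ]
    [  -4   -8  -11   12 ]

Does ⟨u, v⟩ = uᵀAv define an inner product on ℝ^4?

yes

Leading principal minors: Δ_1 = 5, Δ_2 = 26, Δ_3 = 21, Δ_4 = 18.
All leading principal minors are positive, so by Sylvester's criterion Q is positive definite.
⟨·,·⟩ is an inner product exactly when A is positive definite.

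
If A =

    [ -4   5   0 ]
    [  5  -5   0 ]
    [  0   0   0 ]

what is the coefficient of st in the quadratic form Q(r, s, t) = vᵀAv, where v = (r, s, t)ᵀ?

The coefficient of st is A[2,3] + A[3,2] = 2·0 = 0.

0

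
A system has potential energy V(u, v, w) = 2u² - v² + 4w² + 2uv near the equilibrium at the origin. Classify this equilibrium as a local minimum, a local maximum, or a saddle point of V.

The Hessian at the origin is H = [[4, 2, 0], [2, -2, 0], [0, 0, 8]].
Row-reducing H symmetrically gives the diagonal entries 4, -3, 8.
Counting signs: 2 positive, 1 negative.
H is indefinite, so the origin is a saddle point.

saddle point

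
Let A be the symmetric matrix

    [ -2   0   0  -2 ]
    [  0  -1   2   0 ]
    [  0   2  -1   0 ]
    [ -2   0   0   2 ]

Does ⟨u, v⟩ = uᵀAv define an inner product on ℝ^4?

no

Applying the same elementary operations to the rows and columns of A produces a congruent diagonal matrix with entries -2, -1, 3, 4.
That gives 2 positive, 2 negative pivots.
Hence Q is indefinite.
⟨·,·⟩ is an inner product exactly when A is positive definite.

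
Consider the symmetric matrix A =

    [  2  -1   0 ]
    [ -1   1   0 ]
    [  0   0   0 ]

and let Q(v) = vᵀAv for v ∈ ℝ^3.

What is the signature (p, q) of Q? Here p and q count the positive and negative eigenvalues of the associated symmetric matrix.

Symmetric row and column elimination reduces A to a congruent diagonal form with pivots 2, 1/2, 0.
That gives 2 positive, 1 zero pivots.

(2, 0)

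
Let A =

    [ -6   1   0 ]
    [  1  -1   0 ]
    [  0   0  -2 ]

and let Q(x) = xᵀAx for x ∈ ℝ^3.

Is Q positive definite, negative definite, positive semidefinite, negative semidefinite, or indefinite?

An LDLᵀ factorisation of A has diagonal entries -6, -5/6, -2.
So there are 3 negative pivots.
Hence Q is negative definite.

negative definite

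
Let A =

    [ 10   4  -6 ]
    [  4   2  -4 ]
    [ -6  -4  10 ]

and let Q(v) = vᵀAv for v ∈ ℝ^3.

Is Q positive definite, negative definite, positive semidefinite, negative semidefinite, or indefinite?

positive semidefinite

Row-reducing A symmetrically gives the diagonal entries 10, 2/5, 0.
Counting signs: 2 positive, 1 zero.
Hence Q is positive semidefinite.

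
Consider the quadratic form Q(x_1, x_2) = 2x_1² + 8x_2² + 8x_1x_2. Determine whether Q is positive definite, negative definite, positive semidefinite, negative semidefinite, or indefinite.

positive semidefinite

The symmetric matrix of Q is [[2, 4], [4, 8]].
For the 2×2 matrix [[2, 4], [4, 8]]: det = 2·8 − (4)² = 0, trace = 10.
det = 0 so one eigenvalue is zero; the form is semidefinite with the sign of the trace.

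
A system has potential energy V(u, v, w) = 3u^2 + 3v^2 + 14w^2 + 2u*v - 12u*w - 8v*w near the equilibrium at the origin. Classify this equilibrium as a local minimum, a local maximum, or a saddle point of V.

local minimum

The Hessian at the origin is H = [[6, 2, -12], [2, 6, -8], [-12, -8, 28]].
An LDLᵀ factorisation of H has diagonal entries 6, 16/3, 1.
Counting signs: 3 positive.
H is positive definite, so the origin is a strict local minimum.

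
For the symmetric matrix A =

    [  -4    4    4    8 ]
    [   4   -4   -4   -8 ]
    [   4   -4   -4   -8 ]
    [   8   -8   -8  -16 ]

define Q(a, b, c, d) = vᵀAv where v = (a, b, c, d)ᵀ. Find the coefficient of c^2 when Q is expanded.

The coefficient of c^2 is the diagonal entry A[3,3] = -4.

-4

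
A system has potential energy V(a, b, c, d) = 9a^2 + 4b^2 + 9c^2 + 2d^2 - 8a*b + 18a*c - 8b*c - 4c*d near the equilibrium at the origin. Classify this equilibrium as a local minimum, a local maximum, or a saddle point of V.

saddle point

The Hessian at the origin is H = [[18, -8, 18, 0], [-8, 8, -8, 0], [18, -8, 18, -4], [0, 0, -4, 4]].
H is indefinite, so the origin is a saddle point.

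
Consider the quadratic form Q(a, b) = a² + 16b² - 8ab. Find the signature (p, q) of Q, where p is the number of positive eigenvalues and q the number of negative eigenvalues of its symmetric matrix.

Write A = [[1, -4], [-4, 16]].
Row-reducing A symmetrically gives the diagonal entries 1, 0.
Counting signs: 1 positive, 1 zero.

(1, 0)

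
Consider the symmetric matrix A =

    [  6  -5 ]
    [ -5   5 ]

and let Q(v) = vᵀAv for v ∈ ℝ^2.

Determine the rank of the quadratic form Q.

2

An LDLᵀ factorisation of A has diagonal entries 6, 5/6.
Counting signs: 2 positive.
The rank is the number of nonzero pivots: 2.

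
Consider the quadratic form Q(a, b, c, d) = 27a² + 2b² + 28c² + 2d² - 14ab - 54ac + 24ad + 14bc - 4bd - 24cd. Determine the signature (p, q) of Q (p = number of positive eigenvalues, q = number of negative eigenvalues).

Write A = [[27, -7, -27, 12], [-7, 2, 7, -2], [-27, 7, 28, -12], [12, -2, -12, 2]].
Row-reducing A symmetrically gives the diagonal entries 27, 5/27, 1, -10.
Counting signs: 3 positive, 1 negative.

(3, 1)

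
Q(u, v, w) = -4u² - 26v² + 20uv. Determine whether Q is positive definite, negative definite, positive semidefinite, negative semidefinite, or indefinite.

The associated matrix is A = [[-4, 10, 0], [10, -26, 0], [0, 0, 0]].
Congruent diagonalization of A (simultaneous row and column reduction) yields pivots -4, -1, 0.
That gives 2 negative, 1 zero pivots.
Hence Q is negative semidefinite.

negative semidefinite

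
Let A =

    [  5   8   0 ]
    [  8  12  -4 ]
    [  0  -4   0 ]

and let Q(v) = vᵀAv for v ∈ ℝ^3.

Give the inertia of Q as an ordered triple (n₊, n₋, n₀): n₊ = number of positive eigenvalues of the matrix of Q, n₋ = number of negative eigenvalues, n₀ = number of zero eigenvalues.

An LDLᵀ factorisation of A has diagonal entries 5, -4/5, 20.
Counting signs: 2 positive, 1 negative.

(2, 1, 0)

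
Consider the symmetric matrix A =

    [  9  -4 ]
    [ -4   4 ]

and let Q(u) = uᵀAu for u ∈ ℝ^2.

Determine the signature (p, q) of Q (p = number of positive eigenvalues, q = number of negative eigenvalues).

(2, 0)

Symmetric row and column elimination reduces A to a congruent diagonal form with pivots 9, 20/9.
That gives 2 positive pivots.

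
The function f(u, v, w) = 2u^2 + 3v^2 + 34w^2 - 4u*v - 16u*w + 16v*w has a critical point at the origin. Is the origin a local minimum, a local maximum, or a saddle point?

local minimum

The Hessian at the origin is H = [[4, -4, -16], [-4, 6, 16], [-16, 16, 68]].
Row-reducing H symmetrically gives the diagonal entries 4, 2, 4.
That gives 3 positive pivots.
H is positive definite, so the origin is a strict local minimum.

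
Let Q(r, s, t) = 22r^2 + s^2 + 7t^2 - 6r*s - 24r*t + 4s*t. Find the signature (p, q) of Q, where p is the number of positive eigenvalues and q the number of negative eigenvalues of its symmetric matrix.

The symmetric matrix is A = [[22, -3, -12], [-3, 1, 2], [-12, 2, 7]].
Congruent diagonalization of A (simultaneous row and column reduction) yields pivots 22, 13/22, 3/13.
So there are 3 positive pivots.

(3, 0)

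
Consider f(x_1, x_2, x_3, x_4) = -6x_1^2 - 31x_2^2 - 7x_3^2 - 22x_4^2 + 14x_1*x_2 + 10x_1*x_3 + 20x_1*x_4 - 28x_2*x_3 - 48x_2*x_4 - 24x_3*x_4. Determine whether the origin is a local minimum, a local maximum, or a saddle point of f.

saddle point

The Hessian at the origin is H = [[-12, 14, 10, 20], [14, -62, -28, -48], [10, -28, -14, -24], [20, -48, -24, -44]].
Row-reducing H symmetrically gives the diagonal entries -12, -137/3, 24/137, -10.
So there are 1 positive, 3 negative pivots.
H is indefinite, so the origin is a saddle point.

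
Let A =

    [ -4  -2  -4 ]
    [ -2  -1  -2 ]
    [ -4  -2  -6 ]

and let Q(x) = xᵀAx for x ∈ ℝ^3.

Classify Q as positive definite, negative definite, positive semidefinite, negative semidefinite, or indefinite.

negative semidefinite

Congruent diagonalization of A (simultaneous row and column reduction) yields pivots -4, 0, -2.
Counting signs: 2 negative, 1 zero.
Hence Q is negative semidefinite.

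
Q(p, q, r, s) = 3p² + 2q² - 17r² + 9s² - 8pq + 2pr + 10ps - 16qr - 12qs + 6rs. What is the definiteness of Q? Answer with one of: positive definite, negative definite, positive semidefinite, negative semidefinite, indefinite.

Write A = [[3, -4, 1, 5], [-4, 2, -8, -6], [1, -8, -17, 3], [5, -6, 3, 9]].
Row-reducing A symmetrically gives the diagonal entries 3, -10/3, -4, 4/5.
Counting signs: 2 positive, 2 negative.
Hence Q is indefinite.

indefinite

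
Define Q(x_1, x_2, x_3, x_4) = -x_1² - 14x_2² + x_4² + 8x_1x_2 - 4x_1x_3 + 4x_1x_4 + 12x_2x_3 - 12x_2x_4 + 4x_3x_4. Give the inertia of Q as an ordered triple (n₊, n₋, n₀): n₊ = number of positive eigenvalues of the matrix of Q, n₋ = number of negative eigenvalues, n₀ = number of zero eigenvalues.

The associated matrix is A = [[-1, 4, -2, 2], [4, -14, 6, -6], [-2, 6, 0, 2], [2, -6, 2, 1]].
Applying the same elementary operations to the rows and columns of A produces a congruent diagonal matrix with entries -1, 2, 2, 3.
That gives 3 positive, 1 negative pivots.

(3, 1, 0)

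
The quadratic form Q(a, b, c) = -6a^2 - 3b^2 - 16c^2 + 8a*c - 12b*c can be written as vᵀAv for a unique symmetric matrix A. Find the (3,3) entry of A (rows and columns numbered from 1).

-16

The coefficient of c^2 in Q is -16, and that is exactly A[3,3].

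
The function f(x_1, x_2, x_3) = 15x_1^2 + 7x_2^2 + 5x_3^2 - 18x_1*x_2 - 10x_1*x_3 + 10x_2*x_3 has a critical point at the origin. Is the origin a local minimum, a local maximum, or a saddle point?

local minimum

The Hessian at the origin is H = [[30, -18, -10], [-18, 14, 10], [-10, 10, 10]].
An LDLᵀ factorisation of H has diagonal entries 30, 16/5, 5/3.
So there are 3 positive pivots.
H is positive definite, so the origin is a strict local minimum.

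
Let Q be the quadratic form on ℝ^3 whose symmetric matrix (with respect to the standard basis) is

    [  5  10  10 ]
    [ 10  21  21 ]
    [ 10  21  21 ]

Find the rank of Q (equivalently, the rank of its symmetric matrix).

2

Applying the same elementary operations to the rows and columns of A produces a congruent diagonal matrix with entries 5, 1, 0.
That gives 2 positive, 1 zero pivots.
The rank is the number of nonzero pivots: 2.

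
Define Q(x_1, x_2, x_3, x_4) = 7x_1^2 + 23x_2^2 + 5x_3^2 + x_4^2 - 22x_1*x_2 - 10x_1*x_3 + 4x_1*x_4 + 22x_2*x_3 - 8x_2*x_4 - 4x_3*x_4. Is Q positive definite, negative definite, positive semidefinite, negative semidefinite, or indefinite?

indefinite

Write A = [[7, -11, -5, 2], [-11, 23, 11, -4], [-5, 11, 5, -2], [2, -4, -2, 1]].
Applying the same elementary operations to the rows and columns of A produces a congruent diagonal matrix with entries 7, 40/7, -3/10, 1/3.
That gives 3 positive, 1 negative pivots.
Hence Q is indefinite.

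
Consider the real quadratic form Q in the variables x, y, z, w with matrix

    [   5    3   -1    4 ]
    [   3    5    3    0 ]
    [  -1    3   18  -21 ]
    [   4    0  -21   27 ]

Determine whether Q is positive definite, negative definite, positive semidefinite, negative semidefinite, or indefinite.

indefinite

An LDLᵀ factorisation of A has diagonal entries 5, 16/5, 55/4, -3/11.
Counting signs: 3 positive, 1 negative.
Hence Q is indefinite.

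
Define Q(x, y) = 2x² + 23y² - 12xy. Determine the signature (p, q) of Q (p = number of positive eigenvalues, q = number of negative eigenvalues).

The associated matrix is A = [[2, -6], [-6, 23]].
Congruent diagonalization of A (simultaneous row and column reduction) yields pivots 2, 5.
So there are 2 positive pivots.

(2, 0)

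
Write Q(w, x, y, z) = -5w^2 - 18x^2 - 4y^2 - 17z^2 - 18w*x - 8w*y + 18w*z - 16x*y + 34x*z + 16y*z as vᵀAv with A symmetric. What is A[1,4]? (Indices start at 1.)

9

The coefficient of w·z in Q is 18. For a symmetric A this equals A[1,4] + A[4,1] = 2·A[1,4].
So A[1,4] = 18/2 = 9.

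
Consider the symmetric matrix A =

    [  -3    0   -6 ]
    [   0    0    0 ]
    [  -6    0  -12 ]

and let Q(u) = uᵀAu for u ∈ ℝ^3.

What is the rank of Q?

1

Symmetric row and column elimination reduces A to a congruent diagonal form with pivots -3, 0, 0.
So there are 1 negative, 2 zero pivots.
The rank is the number of nonzero pivots: 1.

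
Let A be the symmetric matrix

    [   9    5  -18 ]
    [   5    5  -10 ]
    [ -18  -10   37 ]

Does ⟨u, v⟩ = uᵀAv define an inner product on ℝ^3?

yes

Leading principal minors: Δ_1 = 9, Δ_2 = 20, Δ_3 = 20.
All leading principal minors are positive, so by Sylvester's criterion Q is positive definite.
⟨·,·⟩ is an inner product exactly when A is positive definite.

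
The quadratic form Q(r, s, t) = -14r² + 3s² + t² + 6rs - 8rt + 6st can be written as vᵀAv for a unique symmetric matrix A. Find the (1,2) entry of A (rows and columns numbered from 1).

The coefficient of r·s in Q is 6. For a symmetric A this equals A[1,2] + A[2,1] = 2·A[1,2].
So A[1,2] = 6/2 = 3.

3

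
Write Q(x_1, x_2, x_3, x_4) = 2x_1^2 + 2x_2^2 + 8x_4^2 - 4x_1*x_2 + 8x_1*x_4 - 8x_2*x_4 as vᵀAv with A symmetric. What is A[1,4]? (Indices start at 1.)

The coefficient of x_1·x_4 in Q is 8. For a symmetric A this equals A[1,4] + A[4,1] = 2·A[1,4].
So A[1,4] = 8/2 = 4.

4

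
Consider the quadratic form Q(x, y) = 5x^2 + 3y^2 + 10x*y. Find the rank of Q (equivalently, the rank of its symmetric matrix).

The symmetric matrix is A = [[5, 5], [5, 3]].
Applying the same elementary operations to the rows and columns of A produces a congruent diagonal matrix with entries 5, -2.
So there are 1 positive, 1 negative pivots.
The rank is the number of nonzero pivots: 2.

2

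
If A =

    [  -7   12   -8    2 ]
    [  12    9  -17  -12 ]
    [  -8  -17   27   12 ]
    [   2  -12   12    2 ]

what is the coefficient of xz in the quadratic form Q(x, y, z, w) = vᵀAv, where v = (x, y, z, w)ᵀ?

-16

The coefficient of xz is A[1,3] + A[3,1] = 2·(-8) = -16.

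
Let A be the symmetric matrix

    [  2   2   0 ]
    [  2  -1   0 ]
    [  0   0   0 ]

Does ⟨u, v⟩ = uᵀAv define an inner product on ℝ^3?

no

Congruent diagonalization of A (simultaneous row and column reduction) yields pivots 2, -3, 0.
So there are 1 positive, 1 negative, 1 zero pivots.
Hence Q is indefinite.
⟨·,·⟩ is an inner product exactly when A is positive definite.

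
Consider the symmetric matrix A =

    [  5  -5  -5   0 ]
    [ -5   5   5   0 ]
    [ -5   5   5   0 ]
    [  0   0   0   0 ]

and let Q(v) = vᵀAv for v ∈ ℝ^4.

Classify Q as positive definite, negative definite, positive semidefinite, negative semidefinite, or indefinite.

Symmetric row and column elimination reduces A to a congruent diagonal form with pivots 5, 0, 0, 0.
That gives 1 positive, 3 zero pivots.
Hence Q is positive semidefinite.

positive semidefinite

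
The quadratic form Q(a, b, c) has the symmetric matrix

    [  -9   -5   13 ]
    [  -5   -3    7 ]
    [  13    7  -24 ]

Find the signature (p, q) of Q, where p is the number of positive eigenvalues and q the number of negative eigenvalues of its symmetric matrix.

(0, 3)

An LDLᵀ factorisation of A has diagonal entries -9, -2/9, -5.
So there are 3 negative pivots.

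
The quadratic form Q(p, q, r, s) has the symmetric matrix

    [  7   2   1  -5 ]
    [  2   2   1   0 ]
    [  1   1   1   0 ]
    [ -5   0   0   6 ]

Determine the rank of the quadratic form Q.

Congruent diagonalization of A (simultaneous row and column reduction) yields pivots 7, 10/7, 1/2, 1.
Counting signs: 4 positive.
The rank is the number of nonzero pivots: 4.

4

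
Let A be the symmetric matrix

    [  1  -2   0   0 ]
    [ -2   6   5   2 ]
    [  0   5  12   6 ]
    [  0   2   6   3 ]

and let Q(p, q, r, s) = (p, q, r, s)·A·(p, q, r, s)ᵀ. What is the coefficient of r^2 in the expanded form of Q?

The coefficient of r^2 is the diagonal entry A[3,3] = 12.

12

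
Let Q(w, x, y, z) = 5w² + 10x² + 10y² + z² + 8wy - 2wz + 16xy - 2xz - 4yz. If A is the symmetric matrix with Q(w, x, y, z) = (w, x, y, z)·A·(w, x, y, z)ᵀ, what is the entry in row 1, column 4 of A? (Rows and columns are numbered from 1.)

The coefficient of w·z in Q is -2. For a symmetric A this equals A[1,4] + A[4,1] = 2·A[1,4].
So A[1,4] = -2/2 = -1.

-1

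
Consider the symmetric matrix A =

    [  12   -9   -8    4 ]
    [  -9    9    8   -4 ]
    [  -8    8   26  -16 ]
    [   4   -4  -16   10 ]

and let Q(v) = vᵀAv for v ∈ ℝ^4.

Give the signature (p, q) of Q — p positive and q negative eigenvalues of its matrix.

(4, 0)

Row-reducing A symmetrically gives the diagonal entries 12, 9/4, 170/9, 2/85.
So there are 4 positive pivots.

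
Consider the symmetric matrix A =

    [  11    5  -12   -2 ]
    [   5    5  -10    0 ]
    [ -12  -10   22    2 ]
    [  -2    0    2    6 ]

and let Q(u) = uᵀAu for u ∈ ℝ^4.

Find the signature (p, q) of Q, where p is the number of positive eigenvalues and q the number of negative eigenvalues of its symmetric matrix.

An LDLᵀ factorisation of A has diagonal entries 11, 30/11, 4/3, 4.
That gives 4 positive pivots.

(4, 0)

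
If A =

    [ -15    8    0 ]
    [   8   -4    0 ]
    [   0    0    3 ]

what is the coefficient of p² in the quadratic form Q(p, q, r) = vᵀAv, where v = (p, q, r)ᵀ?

-15

The coefficient of p² is the diagonal entry A[1,1] = -15.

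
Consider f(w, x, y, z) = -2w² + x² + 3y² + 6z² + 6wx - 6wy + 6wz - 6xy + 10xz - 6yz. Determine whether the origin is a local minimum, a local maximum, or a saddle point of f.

saddle point

The Hessian at the origin is H = [[-4, 6, -6, 6], [6, 2, -6, 10], [-6, -6, 6, -6], [6, 10, -6, 12]].
Row-reducing H symmetrically gives the diagonal entries -4, 11, -60/11, 10.
Counting signs: 2 positive, 2 negative.
H is indefinite, so the origin is a saddle point.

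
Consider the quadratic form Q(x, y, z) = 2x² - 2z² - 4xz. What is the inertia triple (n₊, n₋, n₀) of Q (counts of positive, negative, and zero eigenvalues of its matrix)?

(1, 1, 1)

The symmetric matrix is A = [[2, 0, -2], [0, 0, 0], [-2, 0, -2]].
Congruent diagonalization of A (simultaneous row and column reduction) yields pivots 2, 0, -4.
Counting signs: 1 positive, 1 negative, 1 zero.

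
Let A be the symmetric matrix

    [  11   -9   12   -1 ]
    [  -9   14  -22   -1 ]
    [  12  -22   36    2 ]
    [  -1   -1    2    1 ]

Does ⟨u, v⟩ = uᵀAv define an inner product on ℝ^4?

yes

Leading principal minors: Δ_1 = 11, Δ_2 = 73, Δ_3 = 40, Δ_4 = 12.
All leading principal minors are positive, so by Sylvester's criterion Q is positive definite.
⟨·,·⟩ is an inner product exactly when A is positive definite.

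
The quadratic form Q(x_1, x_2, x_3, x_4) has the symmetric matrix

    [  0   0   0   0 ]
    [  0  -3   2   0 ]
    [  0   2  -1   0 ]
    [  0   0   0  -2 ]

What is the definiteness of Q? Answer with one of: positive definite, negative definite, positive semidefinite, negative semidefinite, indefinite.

Congruent diagonalization of A (simultaneous row and column reduction) yields pivots 0, -3, 1/3, -2.
That gives 1 positive, 2 negative, 1 zero pivots.
Hence Q is indefinite.

indefinite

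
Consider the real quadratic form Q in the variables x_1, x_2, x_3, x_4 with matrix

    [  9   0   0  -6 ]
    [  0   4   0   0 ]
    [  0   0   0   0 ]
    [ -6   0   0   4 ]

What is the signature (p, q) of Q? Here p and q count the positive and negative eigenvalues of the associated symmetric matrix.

(2, 0)

Applying the same elementary operations to the rows and columns of A produces a congruent diagonal matrix with entries 9, 4, 0, 0.
So there are 2 positive, 2 zero pivots.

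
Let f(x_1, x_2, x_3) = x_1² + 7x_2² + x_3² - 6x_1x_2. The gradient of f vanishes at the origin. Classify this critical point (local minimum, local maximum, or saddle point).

saddle point

The Hessian at the origin is H = [[2, -6, 0], [-6, 14, 0], [0, 0, 2]].
Applying the same elementary operations to the rows and columns of H produces a congruent diagonal matrix with entries 2, -4, 2.
Counting signs: 2 positive, 1 negative.
H is indefinite, so the origin is a saddle point.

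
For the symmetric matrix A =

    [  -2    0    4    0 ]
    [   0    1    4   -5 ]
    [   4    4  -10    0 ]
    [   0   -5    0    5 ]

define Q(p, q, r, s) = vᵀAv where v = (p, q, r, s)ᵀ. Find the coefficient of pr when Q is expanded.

8

The coefficient of pr is A[1,3] + A[3,1] = 2·4 = 8.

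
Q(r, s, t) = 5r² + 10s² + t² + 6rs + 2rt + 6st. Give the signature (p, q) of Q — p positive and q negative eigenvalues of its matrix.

(3, 0)

The associated matrix is A = [[5, 3, 1], [3, 10, 3], [1, 3, 1]].
Congruent diagonalization of A (simultaneous row and column reduction) yields pivots 5, 41/5, 4/41.
Counting signs: 3 positive.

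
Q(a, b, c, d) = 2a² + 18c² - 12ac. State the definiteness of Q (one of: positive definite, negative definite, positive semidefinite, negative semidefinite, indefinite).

positive semidefinite

Write A = [[2, 0, -6, 0], [0, 0, 0, 0], [-6, 0, 18, 0], [0, 0, 0, 0]].
Congruent diagonalization of A (simultaneous row and column reduction) yields pivots 2, 0, 0, 0.
So there are 1 positive, 3 zero pivots.
Hence Q is positive semidefinite.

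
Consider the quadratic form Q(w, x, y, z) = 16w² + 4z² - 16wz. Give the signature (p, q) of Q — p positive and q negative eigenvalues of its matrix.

(1, 0)

Write A = [[16, 0, 0, -8], [0, 0, 0, 0], [0, 0, 0, 0], [-8, 0, 0, 4]].
Congruent diagonalization of A (simultaneous row and column reduction) yields pivots 16, 0, 0, 0.
So there are 1 positive, 3 zero pivots.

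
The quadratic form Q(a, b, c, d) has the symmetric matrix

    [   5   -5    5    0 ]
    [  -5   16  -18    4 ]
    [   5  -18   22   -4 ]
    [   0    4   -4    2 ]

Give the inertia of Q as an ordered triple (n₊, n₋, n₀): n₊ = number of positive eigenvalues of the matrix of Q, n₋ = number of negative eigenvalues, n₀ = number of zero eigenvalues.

(4, 0, 0)

An LDLᵀ factorisation of A has diagonal entries 5, 11, 18/11, 2/9.
That gives 4 positive pivots.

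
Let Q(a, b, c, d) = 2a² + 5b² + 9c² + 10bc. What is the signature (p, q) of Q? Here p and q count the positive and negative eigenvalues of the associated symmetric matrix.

(3, 0)

Write A = [[2, 0, 0, 0], [0, 5, 5, 0], [0, 5, 9, 0], [0, 0, 0, 0]].
Row-reducing A symmetrically gives the diagonal entries 2, 5, 4, 0.
Counting signs: 3 positive, 1 zero.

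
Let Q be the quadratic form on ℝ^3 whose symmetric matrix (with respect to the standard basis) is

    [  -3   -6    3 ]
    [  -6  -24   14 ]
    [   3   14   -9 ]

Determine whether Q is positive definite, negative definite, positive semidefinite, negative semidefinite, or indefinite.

negative definite

Applying the same elementary operations to the rows and columns of A produces a congruent diagonal matrix with entries -3, -12, -2/3.
Counting signs: 3 negative.
Hence Q is negative definite.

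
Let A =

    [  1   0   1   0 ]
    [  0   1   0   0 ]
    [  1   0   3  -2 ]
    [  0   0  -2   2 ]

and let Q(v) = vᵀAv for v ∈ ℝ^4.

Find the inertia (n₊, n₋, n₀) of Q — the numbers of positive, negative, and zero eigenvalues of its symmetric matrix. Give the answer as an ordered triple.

(3, 0, 1)

Symmetric row and column elimination reduces A to a congruent diagonal form with pivots 1, 1, 2, 0.
That gives 3 positive, 1 zero pivots.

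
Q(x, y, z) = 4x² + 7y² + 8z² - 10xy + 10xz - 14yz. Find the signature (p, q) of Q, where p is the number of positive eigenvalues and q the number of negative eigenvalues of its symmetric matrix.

Write A = [[4, -5, 5], [-5, 7, -7], [5, -7, 8]].
Applying the same elementary operations to the rows and columns of A produces a congruent diagonal matrix with entries 4, 3/4, 1.
So there are 3 positive pivots.

(3, 0)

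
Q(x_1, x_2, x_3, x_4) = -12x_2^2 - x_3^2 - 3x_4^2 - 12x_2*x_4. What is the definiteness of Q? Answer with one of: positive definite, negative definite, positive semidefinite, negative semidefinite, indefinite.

The associated matrix is A = [[0, 0, 0, 0], [0, -12, 0, -6], [0, 0, -1, 0], [0, -6, 0, -3]].
Congruent diagonalization of A (simultaneous row and column reduction) yields pivots 0, -12, -1, 0.
Counting signs: 2 negative, 2 zero.
Hence Q is negative semidefinite.

negative semidefinite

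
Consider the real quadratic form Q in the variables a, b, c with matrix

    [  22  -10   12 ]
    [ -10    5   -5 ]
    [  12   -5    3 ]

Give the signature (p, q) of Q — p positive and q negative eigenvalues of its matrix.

(2, 1)

Applying the same elementary operations to the rows and columns of A produces a congruent diagonal matrix with entries 22, 5/11, -4.
That gives 2 positive, 1 negative pivots.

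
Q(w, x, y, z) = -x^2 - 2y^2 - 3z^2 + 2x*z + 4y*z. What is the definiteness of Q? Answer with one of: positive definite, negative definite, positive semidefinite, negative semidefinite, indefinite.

The associated matrix is A = [[0, 0, 0, 0], [0, -1, 0, 1], [0, 0, -2, 2], [0, 1, 2, -3]].
Symmetric row and column elimination reduces A to a congruent diagonal form with pivots 0, -1, -2, 0.
So there are 2 negative, 2 zero pivots.
Hence Q is negative semidefinite.

negative semidefinite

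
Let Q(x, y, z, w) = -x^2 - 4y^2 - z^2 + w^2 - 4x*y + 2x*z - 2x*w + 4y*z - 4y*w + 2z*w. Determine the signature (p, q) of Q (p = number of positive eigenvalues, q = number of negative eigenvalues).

The associated matrix is A = [[-1, -2, 1, -1], [-2, -4, 2, -2], [1, 2, -1, 1], [-1, -2, 1, 1]].
Congruent diagonalization of A (simultaneous row and column reduction) yields pivots -1, 0, 0, 2.
So there are 1 positive, 1 negative, 2 zero pivots.

(1, 1)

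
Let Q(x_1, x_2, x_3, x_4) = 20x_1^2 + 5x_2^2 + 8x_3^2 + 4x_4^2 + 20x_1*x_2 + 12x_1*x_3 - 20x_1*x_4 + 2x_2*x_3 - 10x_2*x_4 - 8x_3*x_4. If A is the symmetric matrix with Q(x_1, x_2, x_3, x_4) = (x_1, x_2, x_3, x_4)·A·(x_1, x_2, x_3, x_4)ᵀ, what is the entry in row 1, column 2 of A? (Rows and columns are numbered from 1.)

The coefficient of x_1·x_2 in Q is 20. For a symmetric A this equals A[1,2] + A[2,1] = 2·A[1,2].
So A[1,2] = 20/2 = 10.

10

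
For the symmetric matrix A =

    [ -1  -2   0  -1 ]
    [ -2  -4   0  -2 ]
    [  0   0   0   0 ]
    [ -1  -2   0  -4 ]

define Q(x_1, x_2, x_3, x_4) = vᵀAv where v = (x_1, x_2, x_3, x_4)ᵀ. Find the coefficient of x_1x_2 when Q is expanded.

-4

The coefficient of x_1x_2 is A[1,2] + A[2,1] = 2·(-2) = -4.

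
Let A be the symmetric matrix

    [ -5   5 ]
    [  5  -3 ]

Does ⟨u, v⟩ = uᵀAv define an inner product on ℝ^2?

no

For the 2×2 matrix [[-5, 5], [5, -3]]: det = -5·-3 − (5)² = -10, trace = -8.
det < 0 so the eigenvalues have opposite signs; the form is indefinite.
⟨·,·⟩ is an inner product exactly when A is positive definite.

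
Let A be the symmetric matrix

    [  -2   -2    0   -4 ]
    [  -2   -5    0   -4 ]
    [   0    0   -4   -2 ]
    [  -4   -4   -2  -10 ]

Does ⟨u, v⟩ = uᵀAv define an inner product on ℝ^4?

Leading principal minors: Δ_1 = -2, Δ_2 = 6, Δ_3 = -24, Δ_4 = 24.
The signs alternate starting with Δ_1 < 0, so by Sylvester's criterion Q is negative definite.
⟨·,·⟩ is an inner product exactly when A is positive definite.

no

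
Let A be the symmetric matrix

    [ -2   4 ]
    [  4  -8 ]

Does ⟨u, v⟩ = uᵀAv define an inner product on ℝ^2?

Congruent diagonalization of A (simultaneous row and column reduction) yields pivots -2, 0.
That gives 1 negative, 1 zero pivots.
Hence Q is negative semidefinite.
⟨·,·⟩ is an inner product exactly when A is positive definite.

no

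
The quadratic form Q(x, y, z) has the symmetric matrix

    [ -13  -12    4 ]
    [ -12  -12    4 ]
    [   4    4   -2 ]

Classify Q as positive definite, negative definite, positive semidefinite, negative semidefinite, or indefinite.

Applying the same elementary operations to the rows and columns of A produces a congruent diagonal matrix with entries -13, -12/13, -2/3.
So there are 3 negative pivots.
Hence Q is negative definite.

negative definite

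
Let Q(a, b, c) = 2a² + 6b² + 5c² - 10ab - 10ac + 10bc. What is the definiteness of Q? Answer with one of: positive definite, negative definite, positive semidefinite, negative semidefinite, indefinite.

indefinite

The associated matrix is A = [[2, -5, -5], [-5, 6, 5], [-5, 5, 5]].
Congruent diagonalization of A (simultaneous row and column reduction) yields pivots 2, -13/2, 15/13.
That gives 2 positive, 1 negative pivots.
Hence Q is indefinite.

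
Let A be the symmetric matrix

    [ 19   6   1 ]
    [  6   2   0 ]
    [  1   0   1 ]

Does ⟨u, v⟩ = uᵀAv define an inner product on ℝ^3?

no

Row-reducing A symmetrically gives the diagonal entries 19, 2/19, 0.
So there are 2 positive, 1 zero pivots.
Hence Q is positive semidefinite.
⟨·,·⟩ is an inner product exactly when A is positive definite.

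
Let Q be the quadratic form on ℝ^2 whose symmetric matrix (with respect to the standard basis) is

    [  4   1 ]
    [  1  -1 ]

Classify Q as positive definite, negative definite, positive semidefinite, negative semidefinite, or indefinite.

indefinite

For the 2×2 matrix [[4, 1], [1, -1]]: det = 4·-1 − (1)² = -5, trace = 3.
det < 0 so the eigenvalues have opposite signs; the form is indefinite.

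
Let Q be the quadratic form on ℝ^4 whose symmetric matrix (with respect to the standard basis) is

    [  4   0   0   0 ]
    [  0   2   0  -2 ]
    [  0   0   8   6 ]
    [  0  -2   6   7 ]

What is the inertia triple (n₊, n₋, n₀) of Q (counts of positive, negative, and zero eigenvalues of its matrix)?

Congruent diagonalization of A (simultaneous row and column reduction) yields pivots 4, 2, 8, 1/2.
So there are 4 positive pivots.

(4, 0, 0)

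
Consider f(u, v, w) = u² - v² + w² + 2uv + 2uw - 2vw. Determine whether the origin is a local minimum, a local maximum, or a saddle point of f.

saddle point

The Hessian at the origin is H = [[2, 2, 2], [2, -2, -2], [2, -2, 2]].
Row-reducing H symmetrically gives the diagonal entries 2, -4, 4.
That gives 2 positive, 1 negative pivots.
H is indefinite, so the origin is a saddle point.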